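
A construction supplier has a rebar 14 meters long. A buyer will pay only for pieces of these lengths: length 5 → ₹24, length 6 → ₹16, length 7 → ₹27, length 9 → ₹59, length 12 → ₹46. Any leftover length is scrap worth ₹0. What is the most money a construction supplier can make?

83

Let f[k] be the best obtainable value from length k. For each k, try every first piece i and keep the best of price[i] + f[k−i].
f[1] = 0
f[2] = 0
f[3] = 0
f[4] = 0
f[5] = 24
f[6] = max(24+0, 16+0) = 24
f[7] = max(24+0, 16+0, 27+0) = 27
f[8] = max(24+0, 16+0, 27+0) = 27
f[9] = max(24+0, 16+0, 27+0, 59+0) = 59
f[10] = max(24+24, 16+0, 27+0, 59+0) = 59
f[11] = max(24+24, 16+24, 27+0, 59+0) = 59
f[12] = max(24+27, 16+24, 27+24, 59+0, 46+0) = 59
f[13] = max(24+27, 16+27, 27+24, 59+0, 46+0) = 59
f[14] = max(24+59, 16+27, 27+27, 59+24, 46+0) = 83
One optimal cutting: 9 + 5 → ₹83.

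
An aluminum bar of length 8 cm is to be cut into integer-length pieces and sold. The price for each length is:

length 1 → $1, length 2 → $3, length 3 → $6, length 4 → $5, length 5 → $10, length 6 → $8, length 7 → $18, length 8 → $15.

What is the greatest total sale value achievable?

Build best[k] bottom-up: best[k] = max over allowed piece i of (p[i] + best[k−i]).
best[1] = 1
best[2] = max(1+1, 3+0) = 3
best[3] = max(1+3, 3+1, 6+0) = 6
best[4] = max(1+6, 3+3, 6+1, 5+0) = 7
best[5] = max(1+7, 3+6, 6+3, 5+1, 10+0) = 10
best[6] = max(1+10, 3+7, 6+6, 5+3, 10+1, 8+0) = 12
best[7] = max(1+12, 3+10, 6+7, …, 8+1, 18+0) = 18
best[8] = max(1+18, 3+12, 6+10, …, 18+1, 15+0) = 19
One optimal cutting: 7 + 1 → $18 + $1 = $19.

19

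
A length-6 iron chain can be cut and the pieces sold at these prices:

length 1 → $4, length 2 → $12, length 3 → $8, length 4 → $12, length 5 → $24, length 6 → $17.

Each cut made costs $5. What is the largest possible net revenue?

Consider every possible first cut. r[k] is the best of p[i]+r[k−i] over all sellable i≤k, charging 5 whenever i<k.
r[1] = 4
r[2] = max(4+4-5, 12+0) = 12
r[3] = max(4+12-5, 12+4-5, 8+0) = 11
r[4] = max(4+11-5, 12+12-5, 8+4-5, 12+0) = 19
r[5] = max(4+19-5, 12+11-5, 8+12-5, 12+4-5, 24+0) = 24
r[6] = max(4+24-5, 12+19-5, 8+11-5, 12+12-5, 24+4-5, 17+0) = 26
One optimal plan: pieces 2 + 2 + 2 (2 cuts) → $36 − $10 = $26.

26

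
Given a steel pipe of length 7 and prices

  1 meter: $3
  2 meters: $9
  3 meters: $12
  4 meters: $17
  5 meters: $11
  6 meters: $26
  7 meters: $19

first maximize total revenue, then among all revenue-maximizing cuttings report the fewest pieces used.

3

Let r[k] be the best obtainable value from length k. For each k, try every first piece i and keep the best of price[i] + r[k−i].
r[1] = 3
r[2] = 9
r[3] = 12  (first piece 1, then r[2]=9)
r[4] = 18  (first piece 2, then r[2]=9)
r[5] = 21  (first piece 1, then r[4]=18)
r[6] = 27  (first piece 2, then r[4]=18)
r[7] = 30  (first piece 1, then r[6]=27)
Maximum revenue is $30.
Now minimize piece count subject to staying optimal: for each k, pieces[k] = 1 + min over i with p[i]+r[k−i]=r[k] of pieces[k−i].
pieces[4] = 2
pieces[5] = 2
pieces[6] = 3
pieces[7] = 3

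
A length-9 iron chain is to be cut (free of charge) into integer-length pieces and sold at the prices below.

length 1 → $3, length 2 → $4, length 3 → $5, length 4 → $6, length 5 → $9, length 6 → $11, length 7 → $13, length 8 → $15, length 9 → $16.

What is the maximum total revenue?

27

Let v[k] be the best obtainable value from length k. For each k, try every first piece i and keep the best of price[i] + v[k−i].
v[1] = 3
v[2] = 6  (first piece 1, then v[1]=3)
v[3] = 9  (first piece 1, then v[2]=6)
v[4] = 12  (first piece 1, then v[3]=9)
v[5] = 15  (first piece 1, then v[4]=12)
v[6] = 18  (first piece 1, then v[5]=15)
v[7] = 21  (first piece 1, then v[6]=18)
v[8] = 24  (first piece 1, then v[7]=21)
v[9] = 27  (first piece 1, then v[8]=24)
One optimal cutting: 1 + 1 + 1 + 1 + 1 + 1 + 1 + 1 + 1 → $3 + $3 + $3 + $3 + $3 + $3 + $3 + $3 + $3 = $27.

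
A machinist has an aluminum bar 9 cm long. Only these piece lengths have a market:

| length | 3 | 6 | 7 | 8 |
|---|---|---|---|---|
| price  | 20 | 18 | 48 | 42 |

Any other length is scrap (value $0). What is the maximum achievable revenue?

Let r[k] be the best obtainable value from length k. For each k, try every first piece i and keep the best of price[i] + r[k−i].
r[1] = 0
r[2] = 0
r[3] = 20
r[4] = 20
r[5] = 20
r[6] = 40  (first piece 3, then r[3]=20)
r[7] = 48
r[8] = 48
r[9] = 60  (first piece 3, then r[6]=40)
One optimal cutting: 3 + 3 + 3 → $60.

60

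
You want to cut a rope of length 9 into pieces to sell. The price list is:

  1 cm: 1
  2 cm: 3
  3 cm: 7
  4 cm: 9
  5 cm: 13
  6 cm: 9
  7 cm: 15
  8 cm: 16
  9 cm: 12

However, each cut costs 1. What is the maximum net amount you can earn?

Consider every possible first cut. v[k] is the best of p[i]+v[k−i] over all sellable i≤k, charging 1 whenever i<k.
v[1] = 1
v[2] = 3
v[3] = 7
v[4] = 9
v[5] = 13
v[6] = 13  (first piece 1, then v[5]=13)
v[7] = 15  (first piece 2, then v[5]=13)
v[8] = 19  (first piece 3, then v[5]=13)
v[9] = 21  (first piece 4, then v[5]=13)
One optimal plan: pieces 5 + 4 (1 cut) → 22 − 1 = 21.

21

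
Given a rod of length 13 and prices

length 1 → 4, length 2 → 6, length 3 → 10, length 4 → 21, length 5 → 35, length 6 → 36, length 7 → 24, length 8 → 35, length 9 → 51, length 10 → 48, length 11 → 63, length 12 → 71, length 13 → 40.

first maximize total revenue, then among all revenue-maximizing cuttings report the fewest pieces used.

5

Build r[k] bottom-up: r[k] = max over allowed piece i of (p[i] + r[k−i]).
r[1] = 4
r[2] = 8  (first piece 1, then r[1]=4)
r[3] = 12  (first piece 1, then r[2]=8)
r[4] = 21
r[5] = 35
r[6] = 39  (first piece 1, then r[5]=35)
r[7] = 43  (first piece 1, then r[6]=39)
r[8] = 47  (first piece 1, then r[7]=43)
r[9] = 56  (first piece 4, then r[5]=35)
r[10] = 70  (first piece 5, then r[5]=35)
r[11] = 74  (first piece 1, then r[10]=70)
r[12] = 78  (first piece 1, then r[11]=74)
r[13] = 82  (first piece 1, then r[12]=78)
Maximum revenue is 82.
Now minimize piece count subject to staying optimal: for each k, pieces[k] = 1 + min over i with p[i]+r[k−i]=r[k] of pieces[k−i].
pieces[10] = 2
pieces[11] = 3
pieces[12] = 4
pieces[13] = 5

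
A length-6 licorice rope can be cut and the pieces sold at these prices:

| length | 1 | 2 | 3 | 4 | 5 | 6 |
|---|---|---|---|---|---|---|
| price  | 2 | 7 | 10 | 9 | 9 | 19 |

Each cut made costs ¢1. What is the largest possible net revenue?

19

Let r[k] be the best obtainable value from length k. For each k, try every first piece i and keep the best of price[i] + r[k−i] minus the 1 cut fee when i<k.
r[1] = 2
r[2] = 7
r[3] = 10
r[4] = 13  (first piece 2, then r[2]=7)
r[5] = 16  (first piece 2, then r[3]=10)
r[6] = 19  (first piece 2, then r[4]=13)
One optimal plan: pieces 2 + 2 + 2 (2 cuts) → ¢21 − ¢2 = ¢19.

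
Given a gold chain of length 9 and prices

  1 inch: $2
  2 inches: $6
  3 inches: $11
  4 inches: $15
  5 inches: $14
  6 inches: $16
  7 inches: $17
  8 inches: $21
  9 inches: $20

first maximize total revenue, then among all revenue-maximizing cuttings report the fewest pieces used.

3

Consider every possible first cut. r[k] is the best of p[i]+r[k−i] over all sellable i≤k.
r[1] = 2
r[2] = 6
r[3] = 11
r[4] = 15
r[5] = 17  (first piece 1, then r[4]=15)
r[6] = 22  (first piece 3, then r[3]=11)
r[7] = 26  (first piece 3, then r[4]=15)
r[8] = 30  (first piece 4, then r[4]=15)
r[9] = 33  (first piece 3, then r[6]=22)
Maximum revenue is $33.
Now minimize piece count subject to staying optimal: for each k, pieces[k] = 1 + min over i with p[i]+r[k−i]=r[k] of pieces[k−i].
pieces[6] = 2
pieces[7] = 2
pieces[8] = 2
pieces[9] = 3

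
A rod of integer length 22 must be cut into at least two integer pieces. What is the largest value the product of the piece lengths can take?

Let prod[k] be the best product for length k (with at least one cut). For each first piece i, the rest contributes max(k−i, prod[k−i]).
Small cases: prod[2]=1, prod[3]=2, prod[4]=4, prod[5]=6, prod[6]=9, prod[7]=12, prod[8]=18, prod[9]=27, prod[10]=36, prod[11]=54, prod[12]=81, prod[13]=108, prod[14]=162, prod[15]=243.
prod[16] = 2×max(14,162) = 2×162 = 324
prod[17] = 2×max(15,243) = 2×243 = 486
prod[18] = 3×max(15,243) = 3×243 = 729
prod[19] = 2×max(17,486) = 2×486 = 972
prod[20] = 2×max(18,729) = 2×729 = 1458
prod[21] = 3×max(18,729) = 3×729 = 2187
prod[22] = 2×max(20,1458) = 2×1458 = 2916
One optimal split: 3 + 3 + 3 + 3 + 3 + 3 + 2 + 2; product 3×3×3×3×3×3×2×2 = 2916.

2916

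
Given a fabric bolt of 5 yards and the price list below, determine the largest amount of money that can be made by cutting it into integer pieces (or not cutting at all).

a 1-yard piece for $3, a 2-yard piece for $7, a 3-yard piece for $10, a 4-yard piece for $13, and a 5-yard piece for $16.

Build R[k] bottom-up: R[k] = max over allowed piece i of (p[i] + R[k−i]).
R[1] = 3
R[2] = max(3+3, 7+0) = 7
R[3] = max(3+7, 7+3, 10+0) = 10
R[4] = max(3+10, 7+7, 10+3, 13+0) = 14
R[5] = max(3+14, 7+10, 10+7, 13+3, 16+0) = 17
One optimal cutting: 2 + 2 + 1 → $7 + $7 + $3 = $17.

17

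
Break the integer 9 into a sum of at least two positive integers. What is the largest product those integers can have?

Let g[k] be the best product for length k (with at least one cut). For each first piece i, the rest contributes max(k−i, g[k−i]).
Small cases: g[2]=1, g[3]=2.
g[4] = max(1·3, 2·2, 3·1) = 4
g[5] = max(1·4, 2·3, 3·2, 4·1) = 6
g[6] = max(1·6, 2·4, 3·3, 4·2, 5·1) = 9
g[7] = max(1·9, 2·6, 3·4, 4·3, 5·2, 6·1) = 12
g[8] = max(1·12, 2·9, 3·6, …, 6·2, 7·1) = 18
g[9] = max(1·18, 2·12, 3·9, …, 7·2, 8·1) = 27
One optimal split: 3 + 3 + 3; product 3·3·3 = 27.

27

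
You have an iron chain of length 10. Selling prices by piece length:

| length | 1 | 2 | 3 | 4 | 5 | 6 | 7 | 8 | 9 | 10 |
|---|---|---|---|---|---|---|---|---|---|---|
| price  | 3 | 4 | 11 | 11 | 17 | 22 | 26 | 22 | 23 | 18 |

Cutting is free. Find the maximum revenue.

37

Let r[k] be the best obtainable value from length k. For each k, try every first piece i and keep the best of price[i] + r[k−i].
r[1] = 3
r[2] = max(3+3, 4+0) = 6
r[3] = max(3+6, 4+3, 11+0) = 11
r[4] = max(3+11, 4+6, 11+3, 11+0) = 14
r[5] = max(3+14, 4+11, 11+6, 11+3, 17+0) = 17
r[6] = max(3+17, 4+14, 11+11, 11+6, 17+3, 22+0) = 22
r[7] = max(3+22, 4+17, 11+14, …, 22+3, 26+0) = 26
r[8] = max(3+26, 4+22, 11+17, …, 26+3, 22+0) = 29
r[9] = max(3+29, 4+26, 11+22, …, 22+3, 23+0) = 33
r[10] = max(3+33, 4+29, 11+26, …, 23+3, 18+0) = 37
One optimal cutting: 7 + 3 → $26 + $11 = $37.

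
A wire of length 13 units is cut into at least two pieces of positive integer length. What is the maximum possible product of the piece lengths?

108

Define P[k] = max over 1≤i<k of i · max(k−i, P[k−i]); the inner max lets the remainder stay uncut if that's better.
P[2] = 1×max(1,0) = 1×1 = 1
P[3] = 1×max(2,1) = 1×2 = 2
P[4] = 2×max(2,1) = 2×2 = 4
P[5] = 2×max(3,2) = 2×3 = 6
P[6] = 3×max(3,2) = 3×3 = 9
P[7] = 2×max(5,6) = 2×6 = 12
P[8] = 2×max(6,9) = 2×9 = 18
P[9] = 3×max(6,9) = 3×9 = 27
P[10] = 2×max(8,18) = 2×18 = 36
P[11] = 2×max(9,27) = 2×27 = 54
P[12] = 3×max(9,27) = 3×27 = 81
P[13] = 2×max(11,54) = 2×54 = 108
One optimal split: 3 + 3 + 3 + 2 + 2; product 3×3×3×2×2 = 108.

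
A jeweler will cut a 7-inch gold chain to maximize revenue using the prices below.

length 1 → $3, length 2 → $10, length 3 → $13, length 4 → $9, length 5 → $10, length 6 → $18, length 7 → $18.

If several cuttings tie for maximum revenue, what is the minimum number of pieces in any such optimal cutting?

3

Let r[k] be the best obtainable value from length k. For each k, try every first piece i and keep the best of price[i] + r[k−i].
r[1] = 3
r[2] = max(3+3, 10+0) = 10
r[3] = max(3+10, 10+3, 13+0) = 13
r[4] = max(3+13, 10+10, 13+3, 9+0) = 20
r[5] = max(3+20, 10+13, 13+10, 9+3, 10+0) = 23
r[6] = max(3+23, 10+20, 13+13, 9+10, 10+3, 18+0) = 30
r[7] = max(3+30, 10+23, 13+20, …, 18+3, 18+0) = 33
Maximum revenue is $33.
Now minimize piece count subject to staying optimal: for each k, pieces[k] = 1 + min over i with p[i]+r[k−i]=r[k] of pieces[k−i].
pieces[4] = 2
pieces[5] = 2
pieces[6] = 3
pieces[7] = 3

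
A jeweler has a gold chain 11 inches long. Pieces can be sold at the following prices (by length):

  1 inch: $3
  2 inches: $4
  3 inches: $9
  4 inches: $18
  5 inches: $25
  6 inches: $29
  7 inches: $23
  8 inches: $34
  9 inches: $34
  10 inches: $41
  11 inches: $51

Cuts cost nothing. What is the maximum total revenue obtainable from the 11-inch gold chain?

Let best[k] be the best obtainable value from length k. For each k, try every first piece i and keep the best of price[i] + best[k−i].
best[1] = 3
best[2] = max(3+3, 4+0) = 6
best[3] = max(3+6, 4+3, 9+0) = 9
best[4] = max(3+9, 4+6, 9+3, 18+0) = 18
best[5] = max(3+18, 4+9, 9+6, 18+3, 25+0) = 25
best[6] = max(3+25, 4+18, 9+9, 18+6, 25+3, 29+0) = 29
best[7] = max(3+29, 4+25, 9+18, …, 29+3, 23+0) = 32
best[8] = max(3+32, 4+29, 9+25, …, 23+3, 34+0) = 36
best[9] = max(3+36, 4+32, 9+29, …, 34+3, 34+0) = 43
best[10] = max(3+43, 4+36, 9+32, …, 34+3, 41+0) = 50
best[11] = max(3+50, 4+43, 9+36, …, 41+3, 51+0) = 54
One optimal cutting: 6 + 5 → $29 + $25 = $54.

54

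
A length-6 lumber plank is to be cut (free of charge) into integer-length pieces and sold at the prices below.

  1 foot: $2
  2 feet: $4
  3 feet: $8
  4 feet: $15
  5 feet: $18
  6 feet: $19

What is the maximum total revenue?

Build R[k] bottom-up: R[k] = max over allowed piece i of (p[i] + R[k−i]).
R[1] = 2
R[2] = 4  (first piece 1, then R[1]=2)
R[3] = 8
R[4] = 15
R[5] = 18
R[6] = 20  (first piece 1, then R[5]=18)
One optimal cutting: 5 + 1 → $18 + $2 = $20.

20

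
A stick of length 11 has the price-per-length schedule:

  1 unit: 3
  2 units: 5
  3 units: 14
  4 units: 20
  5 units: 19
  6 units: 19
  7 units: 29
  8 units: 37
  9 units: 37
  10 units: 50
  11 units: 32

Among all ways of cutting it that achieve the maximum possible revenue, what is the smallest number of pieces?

3

Consider every possible first cut. r[k] is the best of p[i]+r[k−i] over all sellable i≤k.
r[1] = 3
r[2] = 6  (first piece 1, then r[1]=3)
r[3] = 14
r[4] = 20
r[5] = 23  (first piece 1, then r[4]=20)
r[6] = 28  (first piece 3, then r[3]=14)
r[7] = 34  (first piece 3, then r[4]=20)
r[8] = 40  (first piece 4, then r[4]=20)
r[9] = 43  (first piece 1, then r[8]=40)
r[10] = 50
r[11] = 54  (first piece 3, then r[8]=40)
Maximum revenue is 54.
Now minimize piece count subject to staying optimal: for each k, pieces[k] = 1 + min over i with p[i]+r[k−i]=r[k] of pieces[k−i].
pieces[8] = 2
pieces[9] = 3
pieces[10] = 1
pieces[11] = 3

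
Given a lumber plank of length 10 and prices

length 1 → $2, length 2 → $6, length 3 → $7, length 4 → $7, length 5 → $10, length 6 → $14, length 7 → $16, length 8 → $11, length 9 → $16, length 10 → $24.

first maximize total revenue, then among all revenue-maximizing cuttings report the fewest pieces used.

Consider every possible first cut. r[k] is the best of p[i]+r[k−i] over all sellable i≤k.
r[1] = 2
r[2] = max(2+2, 6+0) = 6
r[3] = max(2+6, 6+2, 7+0) = 8
r[4] = max(2+8, 6+6, 7+2, 7+0) = 12
r[5] = max(2+12, 6+8, 7+6, 7+2, 10+0) = 14
r[6] = max(2+14, 6+12, 7+8, 7+6, 10+2, 14+0) = 18
r[7] = max(2+18, 6+14, 7+12, …, 14+2, 16+0) = 20
r[8] = max(2+20, 6+18, 7+14, …, 16+2, 11+0) = 24
r[9] = max(2+24, 6+20, 7+18, …, 11+2, 16+0) = 26
r[10] = max(2+26, 6+24, 7+20, …, 16+2, 24+0) = 30
Maximum revenue is $30.
Now minimize piece count subject to staying optimal: for each k, pieces[k] = 1 + min over i with p[i]+r[k−i]=r[k] of pieces[k−i].
pieces[7] = 4
pieces[8] = 4
pieces[9] = 5
pieces[10] = 5

5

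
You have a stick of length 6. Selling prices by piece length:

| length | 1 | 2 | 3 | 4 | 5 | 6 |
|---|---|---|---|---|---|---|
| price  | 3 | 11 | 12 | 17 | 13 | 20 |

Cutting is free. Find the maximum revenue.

Build R[k] bottom-up: R[k] = max over allowed piece i of (p[i] + R[k−i]).
R[1] = 3
R[2] = max(3+3, 11+0) = 11
R[3] = max(3+11, 11+3, 12+0) = 14
R[4] = max(3+14, 11+11, 12+3, 17+0) = 22
R[5] = max(3+22, 11+14, 12+11, 17+3, 13+0) = 25
R[6] = max(3+25, 11+22, 12+14, 17+11, 13+3, 20+0) = 33
One optimal cutting: 2 + 2 + 2 → €11 + €11 + €11 = €33.

33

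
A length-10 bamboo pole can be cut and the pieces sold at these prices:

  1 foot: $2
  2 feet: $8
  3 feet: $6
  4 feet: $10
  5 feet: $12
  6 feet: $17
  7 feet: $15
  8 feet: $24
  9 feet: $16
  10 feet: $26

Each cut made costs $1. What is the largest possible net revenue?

Build v[k] bottom-up: v[k] = max over allowed piece i of (p[i] + v[k−i]) − 1 per cut.
v[1] = 2
v[2] = max(2+2-1, 8+0) = 8
v[3] = max(2+8-1, 8+2-1, 6+0) = 9
v[4] = max(2+9-1, 8+8-1, 6+2-1, 10+0) = 15
v[5] = max(2+15-1, 8+9-1, 6+8-1, 10+2-1, 12+0) = 16
v[6] = max(2+16-1, 8+15-1, 6+9-1, 10+8-1, 12+2-1, 17+0) = 22
v[7] = max(2+22-1, 8+16-1, 6+15-1, …, 17+2-1, 15+0) = 23
v[8] = max(2+23-1, 8+22-1, 6+16-1, …, 15+2-1, 24+0) = 29
v[9] = max(2+29-1, 8+23-1, 6+22-1, …, 24+2-1, 16+0) = 30
v[10] = max(2+30-1, 8+29-1, 6+23-1, …, 16+2-1, 26+0) = 36
One optimal plan: pieces 2 + 2 + 2 + 2 + 2 (4 cuts) → $40 − $4 = $36.

36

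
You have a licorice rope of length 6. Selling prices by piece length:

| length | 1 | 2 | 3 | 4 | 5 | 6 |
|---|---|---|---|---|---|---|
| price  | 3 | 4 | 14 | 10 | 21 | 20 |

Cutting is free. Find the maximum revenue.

28

Let best[k] be the best obtainable value from length k. For each k, try every first piece i and keep the best of price[i] + best[k−i].
best[1] = 3
best[2] = 6  (first piece 1, then best[1]=3)
best[3] = 14
best[4] = 17  (first piece 1, then best[3]=14)
best[5] = 21
best[6] = 28  (first piece 3, then best[3]=14)
One optimal cutting: 3 + 3 → ¢14 + ¢14 = ¢28.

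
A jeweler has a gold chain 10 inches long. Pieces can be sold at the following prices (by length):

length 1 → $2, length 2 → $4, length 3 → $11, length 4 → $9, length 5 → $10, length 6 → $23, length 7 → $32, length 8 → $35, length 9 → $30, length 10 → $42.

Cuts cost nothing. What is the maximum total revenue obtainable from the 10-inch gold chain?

43

Let best[k] be the best obtainable value from length k. For each k, try every first piece i and keep the best of price[i] + best[k−i].
best[1] = 2
best[2] = max(2+2, 4+0) = 4
best[3] = max(2+4, 4+2, 11+0) = 11
best[4] = max(2+11, 4+4, 11+2, 9+0) = 13
best[5] = max(2+13, 4+11, 11+4, 9+2, 10+0) = 15
best[6] = max(2+15, 4+13, 11+11, 9+4, 10+2, 23+0) = 23
best[7] = max(2+23, 4+15, 11+13, …, 23+2, 32+0) = 32
best[8] = max(2+32, 4+23, 11+15, …, 32+2, 35+0) = 35
best[9] = max(2+35, 4+32, 11+23, …, 35+2, 30+0) = 37
best[10] = max(2+37, 4+35, 11+32, …, 30+2, 42+0) = 43
One optimal cutting: 7 + 3 → $32 + $11 = $43.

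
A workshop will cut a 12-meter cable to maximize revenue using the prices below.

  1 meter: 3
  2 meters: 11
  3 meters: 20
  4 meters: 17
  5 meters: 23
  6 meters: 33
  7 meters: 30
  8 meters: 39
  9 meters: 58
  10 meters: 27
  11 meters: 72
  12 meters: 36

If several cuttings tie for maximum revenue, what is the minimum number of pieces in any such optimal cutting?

4

Build r[k] bottom-up: r[k] = max over allowed piece i of (p[i] + r[k−i]).
r[1] = 3
r[2] = max(3+3, 11+0) = 11
r[3] = max(3+11, 11+3, 20+0) = 20
r[4] = max(3+20, 11+11, 20+3, 17+0) = 23
r[5] = max(3+23, 11+20, 20+11, 17+3, 23+0) = 31
r[6] = max(3+31, 11+23, 20+20, 17+11, 23+3, 33+0) = 40
r[7] = max(3+40, 11+31, 20+23, …, 33+3, 30+0) = 43
r[8] = max(3+43, 11+40, 20+31, …, 30+3, 39+0) = 51
r[9] = max(3+51, 11+43, 20+40, …, 39+3, 58+0) = 60
r[10] = max(3+60, 11+51, 20+43, …, 58+3, 27+0) = 63
r[11] = max(3+63, 11+60, 20+51, …, 27+3, 72+0) = 72
r[12] = max(3+72, 11+63, 20+60, …, 72+3, 36+0) = 80
Maximum revenue is 80.
Now minimize piece count subject to staying optimal: for each k, pieces[k] = 1 + min over i with p[i]+r[k−i]=r[k] of pieces[k−i].
pieces[9] = 3
pieces[10] = 4
pieces[11] = 1
pieces[12] = 4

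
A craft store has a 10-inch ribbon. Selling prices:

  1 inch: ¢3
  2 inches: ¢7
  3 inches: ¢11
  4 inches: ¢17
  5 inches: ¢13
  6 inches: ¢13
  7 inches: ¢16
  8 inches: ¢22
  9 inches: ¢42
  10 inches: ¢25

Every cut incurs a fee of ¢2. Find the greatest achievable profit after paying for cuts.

43

Let v[k] be the best obtainable value from length k. For each k, try every first piece i and keep the best of price[i] + v[k−i] minus the 2 cut fee when i<k.
v[1] = 3
v[2] = 7
v[3] = 11
v[4] = 17
v[5] = 18  (first piece 1, then v[4]=17)
v[6] = 22  (first piece 2, then v[4]=17)
v[7] = 26  (first piece 3, then v[4]=17)
v[8] = 32  (first piece 4, then v[4]=17)
v[9] = 42
v[10] = 43  (first piece 1, then v[9]=42)
One optimal plan: pieces 9 + 1 (1 cut) → ¢45 − ¢2 = ¢43.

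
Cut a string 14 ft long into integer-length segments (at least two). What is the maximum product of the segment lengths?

162

Let P[k] be the best product for length k (with at least one cut). For each first piece i, the rest contributes max(k−i, P[k−i]).
P[2] = 1·max(1,0) = 1·1 = 1
P[3] = max(1·2, 2·1) = 2
P[4] = max(1·3, 2·2, 3·1) = 4
P[5] = max(1·4, 2·3, 3·2, 4·1) = 6
P[6] = max(1·6, 2·4, 3·3, 4·2, 5·1) = 9
P[7] = max(1·9, 2·6, 3·4, 4·3, 5·2, 6·1) = 12
P[8] = max(1·12, 2·9, 3·6, …, 6·2, 7·1) = 18
P[9] = max(1·18, 2·12, 3·9, …, 7·2, 8·1) = 27
P[10] = max(1·27, 2·18, 3·12, …, 8·2, 9·1) = 36
P[11] = max(1·36, 2·27, 3·18, …, 9·2, 10·1) = 54
P[12] = max(1·54, 2·36, 3·27, …, 10·2, 11·1) = 81
P[13] = max(1·81, 2·54, 3·36, …, 11·2, 12·1) = 108
P[14] = max(1·108, 2·81, 3·54, …, 12·2, 13·1) = 162
One optimal split: 3 + 3 + 3 + 3 + 2; product 3·3·3·3·2 = 162.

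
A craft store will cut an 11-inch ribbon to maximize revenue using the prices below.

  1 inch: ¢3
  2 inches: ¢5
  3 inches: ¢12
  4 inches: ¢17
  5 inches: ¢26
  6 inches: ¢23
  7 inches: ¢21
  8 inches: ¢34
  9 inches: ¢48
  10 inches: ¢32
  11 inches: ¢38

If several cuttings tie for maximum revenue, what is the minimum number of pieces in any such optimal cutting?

Build r[k] bottom-up: r[k] = max over allowed piece i of (p[i] + r[k−i]).
r[1] = 3
r[2] = max(3+3, 5+0) = 6
r[3] = max(3+6, 5+3, 12+0) = 12
r[4] = max(3+12, 5+6, 12+3, 17+0) = 17
r[5] = max(3+17, 5+12, 12+6, 17+3, 26+0) = 26
r[6] = max(3+26, 5+17, 12+12, 17+6, 26+3, 23+0) = 29
r[7] = max(3+29, 5+26, 12+17, …, 23+3, 21+0) = 32
r[8] = max(3+32, 5+29, 12+26, …, 21+3, 34+0) = 38
r[9] = max(3+38, 5+32, 12+29, …, 34+3, 48+0) = 48
r[10] = max(3+48, 5+38, 12+32, …, 48+3, 32+0) = 52
r[11] = max(3+52, 5+48, 12+38, …, 32+3, 38+0) = 55
Maximum revenue is ¢55.
Now minimize piece count subject to staying optimal: for each k, pieces[k] = 1 + min over i with p[i]+r[k−i]=r[k] of pieces[k−i].
pieces[8] = 2
pieces[9] = 1
pieces[10] = 2
pieces[11] = 3

3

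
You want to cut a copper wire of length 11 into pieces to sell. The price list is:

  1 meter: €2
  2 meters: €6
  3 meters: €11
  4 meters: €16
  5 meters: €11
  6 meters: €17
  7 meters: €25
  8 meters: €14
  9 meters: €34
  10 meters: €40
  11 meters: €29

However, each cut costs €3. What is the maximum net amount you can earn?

39

Let v[k] be the best obtainable value from length k. For each k, try every first piece i and keep the best of price[i] + v[k−i] minus the 3 cut fee when i<k.
v[1] = 2
v[2] = 6
v[3] = 11
v[4] = 16
v[5] = 15  (first piece 1, then v[4]=16)
v[6] = 19  (first piece 2, then v[4]=16)
v[7] = 25
v[8] = 29  (first piece 4, then v[4]=16)
v[9] = 34
v[10] = 40
v[11] = 39  (first piece 1, then v[10]=40)
One optimal plan: pieces 10 + 1 (1 cut) → €42 − €3 = €39.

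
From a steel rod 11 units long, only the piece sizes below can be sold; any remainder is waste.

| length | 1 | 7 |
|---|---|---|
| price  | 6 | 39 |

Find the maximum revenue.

66

Consider every possible first cut. r[k] is the best of p[i]+r[k−i] over all sellable i≤k.
r[1] = 6
r[2] = 12  (first piece 1, then r[1]=6)
r[3] = 18  (first piece 1, then r[2]=12)
r[4] = 24  (first piece 1, then r[3]=18)
r[5] = 30  (first piece 1, then r[4]=24)
r[6] = 36  (first piece 1, then r[5]=30)
r[7] = max(6+36, 39+0) = 42
r[8] = max(6+42, 39+6) = 48
r[9] = max(6+48, 39+12) = 54
r[10] = max(6+54, 39+18) = 60
r[11] = max(6+60, 39+24) = 66
One optimal cutting: 1 + 1 + 1 + 1 + 1 + 1 + 1 + 1 + 1 + 1 + 1 → $66.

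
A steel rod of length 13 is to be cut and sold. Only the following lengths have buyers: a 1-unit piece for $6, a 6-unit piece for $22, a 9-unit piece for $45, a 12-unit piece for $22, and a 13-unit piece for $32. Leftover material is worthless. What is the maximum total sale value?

Let f[k] be the best obtainable value from length k. For each k, try every first piece i and keep the best of price[i] + f[k−i].
f[1] = 6
f[2] = 12  (first piece 1, then f[1]=6)
f[3] = 18  (first piece 1, then f[2]=12)
f[4] = 24  (first piece 1, then f[3]=18)
f[5] = 30  (first piece 1, then f[4]=24)
f[6] = 36  (first piece 1, then f[5]=30)
f[7] = 42  (first piece 1, then f[6]=36)
f[8] = 48  (first piece 1, then f[7]=42)
f[9] = 54  (first piece 1, then f[8]=48)
f[10] = 60  (first piece 1, then f[9]=54)
f[11] = 66  (first piece 1, then f[10]=60)
f[12] = 72  (first piece 1, then f[11]=66)
f[13] = 78  (first piece 1, then f[12]=72)
One optimal cutting: 1 + 1 + 1 + 1 + 1 + 1 + 1 + 1 + 1 + 1 + 1 + 1 + 1 → $78.

78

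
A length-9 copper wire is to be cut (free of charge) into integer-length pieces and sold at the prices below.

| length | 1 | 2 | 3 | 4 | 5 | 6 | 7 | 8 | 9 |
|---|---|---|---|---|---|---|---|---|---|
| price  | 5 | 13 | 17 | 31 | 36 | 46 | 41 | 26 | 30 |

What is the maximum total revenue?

Consider every possible first cut. r[k] is the best of p[i]+r[k−i] over all sellable i≤k.
r[1] = 5
r[2] = max(5+5, 13+0) = 13
r[3] = max(5+13, 13+5, 17+0) = 18
r[4] = max(5+18, 13+13, 17+5, 31+0) = 31
r[5] = max(5+31, 13+18, 17+13, 31+5, 36+0) = 36
r[6] = max(5+36, 13+31, 17+18, 31+13, 36+5, 46+0) = 46
r[7] = max(5+46, 13+36, 17+31, …, 46+5, 41+0) = 51
r[8] = max(5+51, 13+46, 17+36, …, 41+5, 26+0) = 62
r[9] = max(5+62, 13+51, 17+46, …, 26+5, 30+0) = 67
One optimal cutting: 4 + 4 + 1 → €31 + €31 + €5 = €67.

67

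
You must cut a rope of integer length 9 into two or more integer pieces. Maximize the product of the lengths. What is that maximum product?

Define f[k] = max over 1≤i<k of i · max(k−i, f[k−i]); the inner max lets the remainder stay uncut if that's better.
f[2] = 1·max(1,0) = 1·1 = 1
f[3] = 1·max(2,1) = 1·2 = 2
f[4] = 2·max(2,1) = 2·2 = 4
f[5] = 2·max(3,2) = 2·3 = 6
f[6] = 3·max(3,2) = 3·3 = 9
f[7] = 2·max(5,6) = 2·6 = 12
f[8] = 2·max(6,9) = 2·9 = 18
f[9] = 3·max(6,9) = 3·9 = 27
One optimal split: 3 + 3 + 3; product 3·3·3 = 27.

27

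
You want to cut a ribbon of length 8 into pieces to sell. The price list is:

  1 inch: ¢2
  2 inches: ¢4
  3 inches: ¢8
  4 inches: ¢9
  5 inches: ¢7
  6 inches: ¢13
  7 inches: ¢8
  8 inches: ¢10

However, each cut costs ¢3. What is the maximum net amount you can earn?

Let net[k] be the best obtainable value from length k. For each k, try every first piece i and keep the best of price[i] + net[k−i] minus the 3 cut fee when i<k.
net[1] = 2
net[2] = max(2+2-3, 4+0) = 4
net[3] = max(2+4-3, 4+2-3, 8+0) = 8
net[4] = max(2+8-3, 4+4-3, 8+2-3, 9+0) = 9
net[5] = max(2+9-3, 4+8-3, 8+4-3, 9+2-3, 7+0) = 9
net[6] = max(2+9-3, 4+9-3, 8+8-3, 9+4-3, 7+2-3, 13+0) = 13
net[7] = max(2+13-3, 4+9-3, 8+9-3, …, 13+2-3, 8+0) = 14
net[8] = max(2+14-3, 4+13-3, 8+9-3, …, 8+2-3, 10+0) = 15
One optimal plan: pieces 4 + 4 (1 cut) → ¢18 − ¢3 = ¢15.

15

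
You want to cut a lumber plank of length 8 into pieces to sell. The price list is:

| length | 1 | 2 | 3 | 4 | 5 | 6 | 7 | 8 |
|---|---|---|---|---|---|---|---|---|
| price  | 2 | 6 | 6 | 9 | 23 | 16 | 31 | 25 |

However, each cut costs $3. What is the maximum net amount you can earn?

30

Let r[k] be the best obtainable value from length k. For each k, try every first piece i and keep the best of price[i] + r[k−i] minus the 3 cut fee when i<k.
r[1] = 2
r[2] = 6
r[3] = 6
r[4] = 9  (first piece 2, then r[2]=6)
r[5] = 23
r[6] = 22  (first piece 1, then r[5]=23)
r[7] = 31
r[8] = 30  (first piece 1, then r[7]=31)
One optimal plan: pieces 7 + 1 (1 cut) → $33 − $3 = $30.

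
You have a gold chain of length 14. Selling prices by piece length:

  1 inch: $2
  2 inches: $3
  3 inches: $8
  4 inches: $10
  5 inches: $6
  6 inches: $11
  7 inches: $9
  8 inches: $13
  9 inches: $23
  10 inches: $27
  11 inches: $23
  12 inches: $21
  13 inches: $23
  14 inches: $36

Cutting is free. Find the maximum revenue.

37

Build best[k] bottom-up: best[k] = max over allowed piece i of (p[i] + best[k−i]).
best[1] = 2
best[2] = max(2+2, 3+0) = 4
best[3] = max(2+4, 3+2, 8+0) = 8
best[4] = max(2+8, 3+4, 8+2, 10+0) = 10
best[5] = max(2+10, 3+8, 8+4, 10+2, 6+0) = 12
best[6] = max(2+12, 3+10, 8+8, 10+4, 6+2, 11+0) = 16
best[7] = max(2+16, 3+12, 8+10, …, 11+2, 9+0) = 18
best[8] = max(2+18, 3+16, 8+12, …, 9+2, 13+0) = 20
best[9] = max(2+20, 3+18, 8+16, …, 13+2, 23+0) = 24
best[10] = max(2+24, 3+20, 8+18, …, 23+2, 27+0) = 27
best[11] = max(2+27, 3+24, 8+20, …, 27+2, 23+0) = 29
best[12] = max(2+29, 3+27, 8+24, …, 23+2, 21+0) = 32
best[13] = max(2+32, 3+29, 8+27, …, 21+2, 23+0) = 35
best[14] = max(2+35, 3+32, 8+29, …, 23+2, 36+0) = 37
One optimal cutting: 10 + 3 + 1 → $27 + $8 + $2 = $37.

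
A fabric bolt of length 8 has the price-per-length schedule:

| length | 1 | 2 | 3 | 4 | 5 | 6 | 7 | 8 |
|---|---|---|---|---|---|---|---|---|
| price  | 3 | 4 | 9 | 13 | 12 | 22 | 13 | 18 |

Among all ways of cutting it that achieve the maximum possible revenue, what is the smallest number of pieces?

Consider every possible first cut. r[k] is the best of p[i]+r[k−i] over all sellable i≤k.
r[1] = 3
r[2] = 6  (first piece 1, then r[1]=3)
r[3] = 9  (first piece 1, then r[2]=6)
r[4] = 13
r[5] = 16  (first piece 1, then r[4]=13)
r[6] = 22
r[7] = 25  (first piece 1, then r[6]=22)
r[8] = 28  (first piece 1, then r[7]=25)
Maximum revenue is $28.
Now minimize piece count subject to staying optimal: for each k, pieces[k] = 1 + min over i with p[i]+r[k−i]=r[k] of pieces[k−i].
pieces[5] = 2
pieces[6] = 1
pieces[7] = 2
pieces[8] = 3

3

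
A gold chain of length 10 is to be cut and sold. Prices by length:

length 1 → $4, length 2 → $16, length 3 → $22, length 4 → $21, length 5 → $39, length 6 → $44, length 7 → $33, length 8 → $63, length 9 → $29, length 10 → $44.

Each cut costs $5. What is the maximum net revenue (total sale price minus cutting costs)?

74

Consider every possible first cut. v[k] is the best of p[i]+v[k−i] over all sellable i≤k, charging 5 whenever i<k.
v[1] = 4
v[2] = max(4+4-5, 16+0) = 16
v[3] = max(4+16-5, 16+4-5, 22+0) = 22
v[4] = max(4+22-5, 16+16-5, 22+4-5, 21+0) = 27
v[5] = max(4+27-5, 16+22-5, 22+16-5, 21+4-5, 39+0) = 39
v[6] = max(4+39-5, 16+27-5, 22+22-5, 21+16-5, 39+4-5, 44+0) = 44
v[7] = max(4+44-5, 16+39-5, 22+27-5, …, 44+4-5, 33+0) = 50
v[8] = max(4+50-5, 16+44-5, 22+39-5, …, 33+4-5, 63+0) = 63
v[9] = max(4+63-5, 16+50-5, 22+44-5, …, 63+4-5, 29+0) = 62
v[10] = max(4+62-5, 16+63-5, 22+50-5, …, 29+4-5, 44+0) = 74
One optimal plan: pieces 8 + 2 (1 cut) → $79 − $5 = $74.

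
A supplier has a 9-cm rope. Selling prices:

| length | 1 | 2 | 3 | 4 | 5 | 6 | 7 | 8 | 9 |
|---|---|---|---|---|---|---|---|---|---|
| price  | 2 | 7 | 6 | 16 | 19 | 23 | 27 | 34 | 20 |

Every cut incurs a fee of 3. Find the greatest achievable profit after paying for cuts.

33

Build net[k] bottom-up: net[k] = max over allowed piece i of (p[i] + net[k−i]) − 3 per cut.
net[1] = 2
net[2] = max(2+2-3, 7+0) = 7
net[3] = max(2+7-3, 7+2-3, 6+0) = 6
net[4] = max(2+6-3, 7+7-3, 6+2-3, 16+0) = 16
net[5] = max(2+16-3, 7+6-3, 6+7-3, 16+2-3, 19+0) = 19
net[6] = max(2+19-3, 7+16-3, 6+6-3, 16+7-3, 19+2-3, 23+0) = 23
net[7] = max(2+23-3, 7+19-3, 6+16-3, …, 23+2-3, 27+0) = 27
net[8] = max(2+27-3, 7+23-3, 6+19-3, …, 27+2-3, 34+0) = 34
net[9] = max(2+34-3, 7+27-3, 6+23-3, …, 34+2-3, 20+0) = 33
One optimal plan: pieces 8 + 1 (1 cut) → 36 − 3 = 33.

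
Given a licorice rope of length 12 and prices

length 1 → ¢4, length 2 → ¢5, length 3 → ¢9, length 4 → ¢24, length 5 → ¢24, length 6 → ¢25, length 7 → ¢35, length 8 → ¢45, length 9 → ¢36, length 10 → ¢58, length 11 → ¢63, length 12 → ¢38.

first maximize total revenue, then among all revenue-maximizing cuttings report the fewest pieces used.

3

Let r[k] be the best obtainable value from length k. For each k, try every first piece i and keep the best of price[i] + r[k−i].
r[1] = 4
r[2] = 8  (first piece 1, then r[1]=4)
r[3] = 12  (first piece 1, then r[2]=8)
r[4] = 24
r[5] = 28  (first piece 1, then r[4]=24)
r[6] = 32  (first piece 1, then r[5]=28)
r[7] = 36  (first piece 1, then r[6]=32)
r[8] = 48  (first piece 4, then r[4]=24)
r[9] = 52  (first piece 1, then r[8]=48)
r[10] = 58
r[11] = 63
r[12] = 72  (first piece 4, then r[8]=48)
Maximum revenue is ¢72.
Now minimize piece count subject to staying optimal: for each k, pieces[k] = 1 + min over i with p[i]+r[k−i]=r[k] of pieces[k−i].
pieces[9] = 3
pieces[10] = 1
pieces[11] = 1
pieces[12] = 3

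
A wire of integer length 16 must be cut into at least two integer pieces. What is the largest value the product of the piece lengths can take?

324

Define f[k] = max over 1≤i<k of i · max(k−i, f[k−i]); the inner max lets the remainder stay uncut if that's better.
Small cases: f[2]=1, f[3]=2, f[4]=4, f[5]=6, f[6]=9, f[7]=12, f[8]=18, f[9]=27, f[10]=36.
f[11] = 2*max(9,27) = 2*27 = 54
f[12] = 3*max(9,27) = 3*27 = 81
f[13] = 2*max(11,54) = 2*54 = 108
f[14] = 2*max(12,81) = 2*81 = 162
f[15] = 3*max(12,81) = 3*81 = 243
f[16] = 2*max(14,162) = 2*162 = 324
One optimal split: 3 + 3 + 3 + 3 + 2 + 2; product 3*3*3*3*2*2 = 324.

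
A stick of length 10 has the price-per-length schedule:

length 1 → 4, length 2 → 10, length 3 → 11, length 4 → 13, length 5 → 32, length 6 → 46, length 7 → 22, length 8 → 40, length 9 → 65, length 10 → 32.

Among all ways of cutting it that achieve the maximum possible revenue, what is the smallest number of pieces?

Build r[k] bottom-up: r[k] = max over allowed piece i of (p[i] + r[k−i]).
r[1] = 4
r[2] = max(4+4, 10+0) = 10
r[3] = max(4+10, 10+4, 11+0) = 14
r[4] = max(4+14, 10+10, 11+4, 13+0) = 20
r[5] = max(4+20, 10+14, 11+10, 13+4, 32+0) = 32
r[6] = max(4+32, 10+20, 11+14, 13+10, 32+4, 46+0) = 46
r[7] = max(4+46, 10+32, 11+20, …, 46+4, 22+0) = 50
r[8] = max(4+50, 10+46, 11+32, …, 22+4, 40+0) = 56
r[9] = max(4+56, 10+50, 11+46, …, 40+4, 65+0) = 65
r[10] = max(4+65, 10+56, 11+50, …, 65+4, 32+0) = 69
Maximum revenue is 69.
Now minimize piece count subject to staying optimal: for each k, pieces[k] = 1 + min over i with p[i]+r[k−i]=r[k] of pieces[k−i].
pieces[7] = 2
pieces[8] = 2
pieces[9] = 1
pieces[10] = 2

2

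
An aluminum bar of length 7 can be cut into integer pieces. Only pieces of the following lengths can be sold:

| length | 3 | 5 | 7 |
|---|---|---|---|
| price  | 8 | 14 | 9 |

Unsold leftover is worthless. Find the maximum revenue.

16

Let f[k] be the best obtainable value from length k. For each k, try every first piece i and keep the best of price[i] + f[k−i].
f[1] = 0
f[2] = 0
f[3] = 8
f[4] = 8
f[5] = max(8+0, 14+0) = 14
f[6] = max(8+8, 14+0) = 16
f[7] = max(8+8, 14+0, 9+0) = 16
One optimal cutting: pieces 3 + 3 with 1 cm of scrap → $16.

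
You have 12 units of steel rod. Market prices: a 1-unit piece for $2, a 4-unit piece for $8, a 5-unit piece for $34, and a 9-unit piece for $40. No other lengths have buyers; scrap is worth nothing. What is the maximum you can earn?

Build r[k] bottom-up: r[k] = max over allowed piece i of (p[i] + r[k−i]).
r[1] = 2
r[2] = 4  (first piece 1, then r[1]=2)
r[3] = 6  (first piece 1, then r[2]=4)
r[4] = max(2+6, 8+0) = 8
r[5] = max(2+8, 8+2, 34+0) = 34
r[6] = max(2+34, 8+4, 34+2) = 36
r[7] = max(2+36, 8+6, 34+4) = 38
r[8] = max(2+38, 8+8, 34+6) = 40
r[9] = max(2+40, 8+34, 34+8, 40+0) = 42
r[10] = max(2+42, 8+36, 34+34, 40+2) = 68
r[11] = max(2+68, 8+38, 34+36, 40+4) = 70
r[12] = max(2+70, 8+40, 34+38, 40+6) = 72
One optimal cutting: 5 + 5 + 1 + 1 → $72.

72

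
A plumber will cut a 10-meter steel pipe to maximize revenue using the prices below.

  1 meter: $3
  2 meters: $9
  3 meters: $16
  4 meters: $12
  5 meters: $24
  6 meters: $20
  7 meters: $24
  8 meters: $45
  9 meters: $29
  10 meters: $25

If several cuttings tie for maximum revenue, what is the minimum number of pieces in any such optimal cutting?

Build r[k] bottom-up: r[k] = max over allowed piece i of (p[i] + r[k−i]).
r[1] = 3
r[2] = 9
r[3] = 16
r[4] = 19  (first piece 1, then r[3]=16)
r[5] = 25  (first piece 2, then r[3]=16)
r[6] = 32  (first piece 3, then r[3]=16)
r[7] = 35  (first piece 1, then r[6]=32)
r[8] = 45
r[9] = 48  (first piece 1, then r[8]=45)
r[10] = 54  (first piece 2, then r[8]=45)
Maximum revenue is $54.
Now minimize piece count subject to staying optimal: for each k, pieces[k] = 1 + min over i with p[i]+r[k−i]=r[k] of pieces[k−i].
pieces[7] = 3
pieces[8] = 1
pieces[9] = 2
pieces[10] = 2

2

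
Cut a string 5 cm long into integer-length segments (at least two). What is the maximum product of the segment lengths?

Define g[k] = max over 1≤i<k of i · max(k−i, g[k−i]); the inner max lets the remainder stay uncut if that's better.
g[2] = 1·max(1,0) = 1·1 = 1
g[3] = 1·max(2,1) = 1·2 = 2
g[4] = 2·max(2,1) = 2·2 = 4
g[5] = 2·max(3,2) = 2·3 = 6
One optimal split: 3 + 2; product 3·2 = 6.

6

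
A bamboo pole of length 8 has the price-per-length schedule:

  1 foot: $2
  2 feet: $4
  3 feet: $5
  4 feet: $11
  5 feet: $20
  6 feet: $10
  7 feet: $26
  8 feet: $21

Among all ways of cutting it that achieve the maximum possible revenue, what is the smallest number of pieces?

2

Let r[k] be the best obtainable value from length k. For each k, try every first piece i and keep the best of price[i] + r[k−i].
r[1] = 2
r[2] = max(2+2, 4+0) = 4
r[3] = max(2+4, 4+2, 5+0) = 6
r[4] = max(2+6, 4+4, 5+2, 11+0) = 11
r[5] = max(2+11, 4+6, 5+4, 11+2, 20+0) = 20
r[6] = max(2+20, 4+11, 5+6, 11+4, 20+2, 10+0) = 22
r[7] = max(2+22, 4+20, 5+11, …, 10+2, 26+0) = 26
r[8] = max(2+26, 4+22, 5+20, …, 26+2, 21+0) = 28
Maximum revenue is $28.
Now minimize piece count subject to staying optimal: for each k, pieces[k] = 1 + min over i with p[i]+r[k−i]=r[k] of pieces[k−i].
pieces[5] = 1
pieces[6] = 2
pieces[7] = 1
pieces[8] = 2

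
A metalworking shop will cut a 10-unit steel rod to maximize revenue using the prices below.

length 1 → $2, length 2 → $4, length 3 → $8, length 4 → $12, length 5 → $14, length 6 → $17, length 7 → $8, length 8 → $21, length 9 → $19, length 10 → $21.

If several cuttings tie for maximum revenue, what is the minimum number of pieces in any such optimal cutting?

2

Let r[k] be the best obtainable value from length k. For each k, try every first piece i and keep the best of price[i] + r[k−i].
r[1] = 2
r[2] = 4  (first piece 1, then r[1]=2)
r[3] = 8
r[4] = 12
r[5] = 14  (first piece 1, then r[4]=12)
r[6] = 17
r[7] = 20  (first piece 3, then r[4]=12)
r[8] = 24  (first piece 4, then r[4]=12)
r[9] = 26  (first piece 1, then r[8]=24)
r[10] = 29  (first piece 4, then r[6]=17)
Maximum revenue is $29.
Now minimize piece count subject to staying optimal: for each k, pieces[k] = 1 + min over i with p[i]+r[k−i]=r[k] of pieces[k−i].
pieces[7] = 2
pieces[8] = 2
pieces[9] = 2
pieces[10] = 2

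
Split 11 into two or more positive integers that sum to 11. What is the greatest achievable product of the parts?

54

Fill f[k] for k=2..11: at each k try every first piece i and multiply by the better of (k−i) uncut or f[k−i].
f[2] = 1*max(1,0) = 1*1 = 1
f[3] = max(1*2, 2*1) = 2
f[4] = max(1*3, 2*2, 3*1) = 4
f[5] = max(1*4, 2*3, 3*2, 4*1) = 6
f[6] = max(1*6, 2*4, 3*3, 4*2, 5*1) = 9
f[7] = max(1*9, 2*6, 3*4, 4*3, 5*2, 6*1) = 12
f[8] = max(1*12, 2*9, 3*6, …, 6*2, 7*1) = 18
f[9] = max(1*18, 2*12, 3*9, …, 7*2, 8*1) = 27
f[10] = max(1*27, 2*18, 3*12, …, 8*2, 9*1) = 36
f[11] = max(1*36, 2*27, 3*18, …, 9*2, 10*1) = 54
One optimal split: 3 + 3 + 3 + 2; product 3*3*3*2 = 54.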